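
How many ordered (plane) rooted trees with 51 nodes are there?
C_50 = 1978261657756160653623774456

These ordered rooted trees are counted by the Catalan number C_n = (1/(n + 1)) · C(2n, n). For n = 50: C_50 = (1/51) · C(100, 50) = 100891344545564193334812497256/51 = 1978261657756160653623774456.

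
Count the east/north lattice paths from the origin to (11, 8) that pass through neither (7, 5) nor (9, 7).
Number of paths = 27798

Inclusion–exclusion. Total paths: C(19, 11) = 75582. Through P₁: C(12, 7)·C(7, 4) = 27720. Through P₂: C(16, 9)·C(3, 2) = 34320. Since P₁ is strictly southwest of P₂, a monotone path through both must visit P₁ then P₂; paths through both = C(12, 7)·C(4, 2)·C(3, 2) = 14256. Avoid both = 75582 − 27720 − 34320 + 14256 = 27798.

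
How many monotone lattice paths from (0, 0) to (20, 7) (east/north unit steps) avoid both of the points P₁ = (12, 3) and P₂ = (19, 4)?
Number of paths = 641945

Inclusion–exclusion. Total paths: C(27, 20) = 888030. Through P₁: C(15, 12)·C(12, 8) = 225225. Through P₂: C(23, 19)·C(4, 1) = 35420. Since P₁ is strictly southwest of P₂, a monotone path through both must visit P₁ then P₂; paths through both = C(15, 12)·C(8, 7)·C(4, 1) = 14560. Avoid both = 888030 − 225225 − 35420 + 14560 = 641945.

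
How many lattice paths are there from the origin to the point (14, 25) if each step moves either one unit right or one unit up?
Number of paths = 15084504396

A monotone lattice path from (0, 0) to (14, 25) consists of 14 east steps and 25 north steps in some order, so it is determined by which 14 of the 39 steps are east. The count is C(39, 14) = 15084504396.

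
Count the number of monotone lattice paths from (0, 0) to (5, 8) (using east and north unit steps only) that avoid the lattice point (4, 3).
Number of paths = 1077

Total paths from (0, 0) to (5, 8): C(13, 5) = 1287. Paths through (4, 3): (paths (0, 0) → (4, 3)) × (paths (4, 3) → (5, 8)) = C(7, 4) · C(6, 1) = 35 · 6 = 210. Avoidance count = 1287 − 210 = 1077.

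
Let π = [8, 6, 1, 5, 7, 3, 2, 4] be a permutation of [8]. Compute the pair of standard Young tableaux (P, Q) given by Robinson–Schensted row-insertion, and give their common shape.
P = [1, 2, 4] / [3, 7] / [5] / [6] / [8];  Q = [1, 4, 5] / [2, 8] / [3] / [6] / [7];  common shape = (3, 2, 1, 1, 1)

Row-insert the values π_1, π_2, … into P one at a time, bumping the leftmost entry strictly greater than the inserted value down to the next row. The recording tableau Q records, in position (i, j), the step at which that cell was added to P.
  Insert 8 (step 1): P = [8];  Q = [1]
  Insert 6 (step 2): P = [6] / [8];  Q = [1] / [2]
  Insert 1 (step 3): P = [1] / [6] / [8];  Q = [1] / [2] / [3]
  Insert 5 (step 4): P = [1, 5] / [6] / [8];  Q = [1, 4] / [2] / [3]
  Insert 7 (step 5): P = [1, 5, 7] / [6] / [8];  Q = [1, 4, 5] / [2] / [3]
  Insert 3 (step 6): P = [1, 3, 7] / [5] / [6] / [8];  Q = [1, 4, 5] / [2] / [3] / [6]
  Insert 2 (step 7): P = [1, 2, 7] / [3] / [5] / [6] / [8];  Q = [1, 4, 5] / [2] / [3] / [6] / [7]
  Insert 4 (step 8): P = [1, 2, 4] / [3, 7] / [5] / [6] / [8];  Q = [1, 4, 5] / [2, 8] / [3] / [6] / [7]
Final shape: (3, 2, 1, 1, 1).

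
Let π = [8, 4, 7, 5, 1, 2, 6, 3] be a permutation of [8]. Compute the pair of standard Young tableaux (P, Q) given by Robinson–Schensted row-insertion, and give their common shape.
P = [1, 2, 3] / [4, 5, 6] / [7] / [8];  Q = [1, 3, 7] / [2, 6, 8] / [4] / [5];  common shape = (3, 3, 1, 1)

Row-insert the values π_1, π_2, … into P one at a time, bumping the leftmost entry strictly greater than the inserted value down to the next row. The recording tableau Q records, in position (i, j), the step at which that cell was added to P.
  Insert 8 (step 1): P = [8];  Q = [1]
  Insert 4 (step 2): P = [4] / [8];  Q = [1] / [2]
  Insert 7 (step 3): P = [4, 7] / [8];  Q = [1, 3] / [2]
  Insert 5 (step 4): P = [4, 5] / [7] / [8];  Q = [1, 3] / [2] / [4]
  Insert 1 (step 5): P = [1, 5] / [4] / [7] / [8];  Q = [1, 3] / [2] / [4] / [5]
  Insert 2 (step 6): P = [1, 2] / [4, 5] / [7] / [8];  Q = [1, 3] / [2, 6] / [4] / [5]
  Insert 6 (step 7): P = [1, 2, 6] / [4, 5] / [7] / [8];  Q = [1, 3, 7] / [2, 6] / [4] / [5]
  Insert 3 (step 8): P = [1, 2, 3] / [4, 5, 6] / [7] / [8];  Q = [1, 3, 7] / [2, 6, 8] / [4] / [5]
Final shape: (3, 3, 1, 1).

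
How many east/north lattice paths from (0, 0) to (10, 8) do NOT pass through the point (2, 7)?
Number of paths = 43434

Total paths from (0, 0) to (10, 8): C(18, 10) = 43758. Paths through (2, 7): (paths (0, 0) → (2, 7)) × (paths (2, 7) → (10, 8)) = C(9, 2) · C(9, 8) = 36 · 9 = 324. Avoidance count = 43758 − 324 = 43434.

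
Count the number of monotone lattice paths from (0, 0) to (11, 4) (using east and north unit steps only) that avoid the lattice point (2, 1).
Number of paths = 705

Total paths from (0, 0) to (11, 4): C(15, 11) = 1365. Paths through (2, 1): (paths (0, 0) → (2, 1)) × (paths (2, 1) → (11, 4)) = C(3, 2) · C(12, 9) = 3 · 220 = 660. Avoidance count = 1365 − 660 = 705.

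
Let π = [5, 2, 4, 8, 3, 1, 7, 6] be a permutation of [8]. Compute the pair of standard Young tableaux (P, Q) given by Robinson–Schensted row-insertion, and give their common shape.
P = [1, 3, 6] / [2, 7] / [4, 8] / [5];  Q = [1, 3, 4] / [2, 7] / [5, 8] / [6];  common shape = (3, 2, 2, 1)

Row-insert the values π_1, π_2, … into P one at a time, bumping the leftmost entry strictly greater than the inserted value down to the next row. The recording tableau Q records, in position (i, j), the step at which that cell was added to P.
  Insert 5 (step 1): P = [5];  Q = [1]
  Insert 2 (step 2): P = [2] / [5];  Q = [1] / [2]
  Insert 4 (step 3): P = [2, 4] / [5];  Q = [1, 3] / [2]
  Insert 8 (step 4): P = [2, 4, 8] / [5];  Q = [1, 3, 4] / [2]
  Insert 3 (step 5): P = [2, 3, 8] / [4] / [5];  Q = [1, 3, 4] / [2] / [5]
  Insert 1 (step 6): P = [1, 3, 8] / [2] / [4] / [5];  Q = [1, 3, 4] / [2] / [5] / [6]
  Insert 7 (step 7): P = [1, 3, 7] / [2, 8] / [4] / [5];  Q = [1, 3, 4] / [2, 7] / [5] / [6]
  Insert 6 (step 8): P = [1, 3, 6] / [2, 7] / [4, 8] / [5];  Q = [1, 3, 4] / [2, 7] / [5, 8] / [6]
Final shape: (3, 2, 2, 1).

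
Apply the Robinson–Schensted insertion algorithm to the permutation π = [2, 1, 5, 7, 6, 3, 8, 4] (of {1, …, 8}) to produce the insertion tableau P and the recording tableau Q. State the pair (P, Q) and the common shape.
P = [1, 3, 4, 8] / [2, 5, 6] / [7];  Q = [1, 3, 4, 7] / [2, 5, 8] / [6];  common shape = (4, 3, 1)

Row-insert the values π_1, π_2, … into P one at a time, bumping the leftmost entry strictly greater than the inserted value down to the next row. The recording tableau Q records, in position (i, j), the step at which that cell was added to P.
  Insert 2 (step 1): P = [2];  Q = [1]
  Insert 1 (step 2): P = [1] / [2];  Q = [1] / [2]
  Insert 5 (step 3): P = [1, 5] / [2];  Q = [1, 3] / [2]
  Insert 7 (step 4): P = [1, 5, 7] / [2];  Q = [1, 3, 4] / [2]
  Insert 6 (step 5): P = [1, 5, 6] / [2, 7];  Q = [1, 3, 4] / [2, 5]
  Insert 3 (step 6): P = [1, 3, 6] / [2, 5] / [7];  Q = [1, 3, 4] / [2, 5] / [6]
  Insert 8 (step 7): P = [1, 3, 6, 8] / [2, 5] / [7];  Q = [1, 3, 4, 7] / [2, 5] / [6]
  Insert 4 (step 8): P = [1, 3, 4, 8] / [2, 5, 6] / [7];  Q = [1, 3, 4, 7] / [2, 5, 8] / [6]
Final shape: (4, 3, 1).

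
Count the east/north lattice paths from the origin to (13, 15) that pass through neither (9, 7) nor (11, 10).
Number of paths = 26774724

Inclusion–exclusion. Total paths: C(28, 13) = 37442160. Through P₁: C(16, 9)·C(12, 4) = 5662800. Through P₂: C(21, 11)·C(7, 2) = 7407036. Since P₁ is strictly southwest of P₂, a monotone path through both must visit P₁ then P₂; paths through both = C(16, 9)·C(5, 2)·C(7, 2) = 2402400. Avoid both = 37442160 − 5662800 − 7407036 + 2402400 = 26774724.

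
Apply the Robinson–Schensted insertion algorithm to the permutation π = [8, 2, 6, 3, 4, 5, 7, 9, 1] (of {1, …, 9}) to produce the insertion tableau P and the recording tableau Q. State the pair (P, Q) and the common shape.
P = [1, 3, 4, 5, 7, 9] / [2] / [6] / [8];  Q = [1, 3, 5, 6, 7, 8] / [2] / [4] / [9];  common shape = (6, 1, 1, 1)

Row-insert the values π_1, π_2, … into P one at a time, bumping the leftmost entry strictly greater than the inserted value down to the next row. The recording tableau Q records, in position (i, j), the step at which that cell was added to P.
  Insert 8 (step 1): P = [8];  Q = [1]
  Insert 2 (step 2): P = [2] / [8];  Q = [1] / [2]
  Insert 6 (step 3): P = [2, 6] / [8];  Q = [1, 3] / [2]
  Insert 3 (step 4): P = [2, 3] / [6] / [8];  Q = [1, 3] / [2] / [4]
  Insert 4 (step 5): P = [2, 3, 4] / [6] / [8];  Q = [1, 3, 5] / [2] / [4]
  Insert 5 (step 6): P = [2, 3, 4, 5] / [6] / [8];  Q = [1, 3, 5, 6] / [2] / [4]
  Insert 7 (step 7): P = [2, 3, 4, 5, 7] / [6] / [8];  Q = [1, 3, 5, 6, 7] / [2] / [4]
  Insert 9 (step 8): P = [2, 3, 4, 5, 7, 9] / [6] / [8];  Q = [1, 3, 5, 6, 7, 8] / [2] / [4]
  Insert 1 (step 9): P = [1, 3, 4, 5, 7, 9] / [2] / [6] / [8];  Q = [1, 3, 5, 6, 7, 8] / [2] / [4] / [9]
Final shape: (6, 1, 1, 1).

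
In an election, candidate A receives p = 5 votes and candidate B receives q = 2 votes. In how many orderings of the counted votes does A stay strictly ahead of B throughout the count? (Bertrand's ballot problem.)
Strict-lead orderings = 9

Total orderings of the 7 votes with 5 for A: C(7, 5) = 21. By the Bertrand ballot formula (Cycle Lemma / reflection principle), the number of orderings in which A is strictly ahead of B throughout is (p − q)/(p + q) · C(p + q, p) = (5 − 2)/(5 + 2) · 21 = 9.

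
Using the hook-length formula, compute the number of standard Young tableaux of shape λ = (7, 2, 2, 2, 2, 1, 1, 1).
# SYT of shape (7, 2, 2, 2, 2, 1, 1, 1) = 1575288

Hook-length formula: f^λ = n! / Π hook(c), product over all cells c of the Young diagram. For λ = (7, 2, 2, 2, 2, 1, 1, 1), n = 18 boxes. Hook lengths by row (left-to-right, top-to-bottom): [14, 10, 5, 4, 3, 2, 1]; [8, 4]; [7, 3]; [6, 2]; [5, 1]; [3]; [2]; [1]. Product of hooks = 4064256000. So f^λ = 18! / 4064256000 = 6402373705728000 / 4064256000 = 1575288.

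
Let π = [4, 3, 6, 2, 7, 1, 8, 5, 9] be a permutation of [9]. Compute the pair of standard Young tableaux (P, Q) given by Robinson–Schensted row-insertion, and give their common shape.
P = [1, 5, 7, 8, 9] / [2, 6] / [3] / [4];  Q = [1, 3, 5, 7, 9] / [2, 8] / [4] / [6];  common shape = (5, 2, 1, 1)

Row-insert the values π_1, π_2, … into P one at a time, bumping the leftmost entry strictly greater than the inserted value down to the next row. The recording tableau Q records, in position (i, j), the step at which that cell was added to P.
  Insert 4 (step 1): P = [4];  Q = [1]
  Insert 3 (step 2): P = [3] / [4];  Q = [1] / [2]
  Insert 6 (step 3): P = [3, 6] / [4];  Q = [1, 3] / [2]
  Insert 2 (step 4): P = [2, 6] / [3] / [4];  Q = [1, 3] / [2] / [4]
  Insert 7 (step 5): P = [2, 6, 7] / [3] / [4];  Q = [1, 3, 5] / [2] / [4]
  Insert 1 (step 6): P = [1, 6, 7] / [2] / [3] / [4];  Q = [1, 3, 5] / [2] / [4] / [6]
  Insert 8 (step 7): P = [1, 6, 7, 8] / [2] / [3] / [4];  Q = [1, 3, 5, 7] / [2] / [4] / [6]
  Insert 5 (step 8): P = [1, 5, 7, 8] / [2, 6] / [3] / [4];  Q = [1, 3, 5, 7] / [2, 8] / [4] / [6]
  Insert 9 (step 9): P = [1, 5, 7, 8, 9] / [2, 6] / [3] / [4];  Q = [1, 3, 5, 7, 9] / [2, 8] / [4] / [6]
Final shape: (5, 2, 1, 1).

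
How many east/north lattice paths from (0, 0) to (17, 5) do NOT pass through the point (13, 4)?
Number of paths = 14434

Total paths from (0, 0) to (17, 5): C(22, 17) = 26334. Paths through (13, 4): (paths (0, 0) → (13, 4)) × (paths (13, 4) → (17, 5)) = C(17, 13) · C(5, 4) = 2380 · 5 = 11900. Avoidance count = 26334 − 11900 = 14434.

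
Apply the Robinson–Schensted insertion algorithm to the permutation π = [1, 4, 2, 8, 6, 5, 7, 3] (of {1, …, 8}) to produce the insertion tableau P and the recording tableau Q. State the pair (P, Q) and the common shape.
P = [1, 2, 3, 7] / [4, 5] / [6] / [8];  Q = [1, 2, 4, 7] / [3, 5] / [6] / [8];  common shape = (4, 2, 1, 1)

Row-insert the values π_1, π_2, … into P one at a time, bumping the leftmost entry strictly greater than the inserted value down to the next row. The recording tableau Q records, in position (i, j), the step at which that cell was added to P.
  Insert 1 (step 1): P = [1];  Q = [1]
  Insert 4 (step 2): P = [1, 4];  Q = [1, 2]
  Insert 2 (step 3): P = [1, 2] / [4];  Q = [1, 2] / [3]
  Insert 8 (step 4): P = [1, 2, 8] / [4];  Q = [1, 2, 4] / [3]
  Insert 6 (step 5): P = [1, 2, 6] / [4, 8];  Q = [1, 2, 4] / [3, 5]
  Insert 5 (step 6): P = [1, 2, 5] / [4, 6] / [8];  Q = [1, 2, 4] / [3, 5] / [6]
  Insert 7 (step 7): P = [1, 2, 5, 7] / [4, 6] / [8];  Q = [1, 2, 4, 7] / [3, 5] / [6]
  Insert 3 (step 8): P = [1, 2, 3, 7] / [4, 5] / [6] / [8];  Q = [1, 2, 4, 7] / [3, 5] / [6] / [8]
Final shape: (4, 2, 1, 1).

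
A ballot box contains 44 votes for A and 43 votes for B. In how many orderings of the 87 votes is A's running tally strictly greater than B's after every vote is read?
Strict-lead orderings = 150853479205085351660700

Total orderings of the 87 votes with 44 for A: C(87, 44) = 13124252690842425594480900. By the Bertrand ballot formula (Cycle Lemma / reflection principle), the number of orderings in which A is strictly ahead of B throughout is (p − q)/(p + q) · C(p + q, p) = (44 − 43)/(44 + 43) · 13124252690842425594480900 = 150853479205085351660700.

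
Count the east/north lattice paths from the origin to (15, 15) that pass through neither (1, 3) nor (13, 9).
Number of paths = 104638128

Inclusion–exclusion. Total paths: C(30, 15) = 155117520. Through P₁: C(4, 1)·C(26, 14) = 38630800. Through P₂: C(22, 13)·C(8, 2) = 13927760. Since P₁ is strictly southwest of P₂, a monotone path through both must visit P₁ then P₂; paths through both = C(4, 1)·C(18, 12)·C(8, 2) = 2079168. Avoid both = 155117520 − 38630800 − 13927760 + 2079168 = 104638128.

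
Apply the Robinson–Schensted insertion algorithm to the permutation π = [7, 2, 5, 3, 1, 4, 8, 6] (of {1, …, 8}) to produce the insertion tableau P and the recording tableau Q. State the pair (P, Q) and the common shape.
P = [1, 3, 4, 6] / [2, 8] / [5] / [7];  Q = [1, 3, 6, 7] / [2, 8] / [4] / [5];  common shape = (4, 2, 1, 1)

Row-insert the values π_1, π_2, … into P one at a time, bumping the leftmost entry strictly greater than the inserted value down to the next row. The recording tableau Q records, in position (i, j), the step at which that cell was added to P.
  Insert 7 (step 1): P = [7];  Q = [1]
  Insert 2 (step 2): P = [2] / [7];  Q = [1] / [2]
  Insert 5 (step 3): P = [2, 5] / [7];  Q = [1, 3] / [2]
  Insert 3 (step 4): P = [2, 3] / [5] / [7];  Q = [1, 3] / [2] / [4]
  Insert 1 (step 5): P = [1, 3] / [2] / [5] / [7];  Q = [1, 3] / [2] / [4] / [5]
  Insert 4 (step 6): P = [1, 3, 4] / [2] / [5] / [7];  Q = [1, 3, 6] / [2] / [4] / [5]
  Insert 8 (step 7): P = [1, 3, 4, 8] / [2] / [5] / [7];  Q = [1, 3, 6, 7] / [2] / [4] / [5]
  Insert 6 (step 8): P = [1, 3, 4, 6] / [2, 8] / [5] / [7];  Q = [1, 3, 6, 7] / [2, 8] / [4] / [5]
Final shape: (4, 2, 1, 1).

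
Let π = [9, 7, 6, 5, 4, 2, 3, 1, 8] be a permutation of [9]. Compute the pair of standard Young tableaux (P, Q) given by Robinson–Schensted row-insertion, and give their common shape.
P = [1, 3, 8] / [2] / [4] / [5] / [6] / [7] / [9];  Q = [1, 7, 9] / [2] / [3] / [4] / [5] / [6] / [8];  common shape = (3, 1, 1, 1, 1, 1, 1)

Row-insert the values π_1, π_2, … into P one at a time, bumping the leftmost entry strictly greater than the inserted value down to the next row. The recording tableau Q records, in position (i, j), the step at which that cell was added to P.
  Insert 9 (step 1): P = [9];  Q = [1]
  Insert 7 (step 2): P = [7] / [9];  Q = [1] / [2]
  Insert 6 (step 3): P = [6] / [7] / [9];  Q = [1] / [2] / [3]
  Insert 5 (step 4): P = [5] / [6] / [7] / [9];  Q = [1] / [2] / [3] / [4]
  Insert 4 (step 5): P = [4] / [5] / [6] / [7] / [9];  Q = [1] / [2] / [3] / [4] / [5]
  Insert 2 (step 6): P = [2] / [4] / [5] / [6] / [7] / [9];  Q = [1] / [2] / [3] / [4] / [5] / [6]
  Insert 3 (step 7): P = [2, 3] / [4] / [5] / [6] / [7] / [9];  Q = [1, 7] / [2] / [3] / [4] / [5] / [6]
  Insert 1 (step 8): P = [1, 3] / [2] / [4] / [5] / [6] / [7] / [9];  Q = [1, 7] / [2] / [3] / [4] / [5] / [6] / [8]
  Insert 8 (step 9): P = [1, 3, 8] / [2] / [4] / [5] / [6] / [7] / [9];  Q = [1, 7, 9] / [2] / [3] / [4] / [5] / [6] / [8]
Final shape: (3, 1, 1, 1, 1, 1, 1).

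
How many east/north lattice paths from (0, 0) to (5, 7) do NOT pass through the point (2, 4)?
Number of paths = 492

Total paths from (0, 0) to (5, 7): C(12, 5) = 792. Paths through (2, 4): (paths (0, 0) → (2, 4)) × (paths (2, 4) → (5, 7)) = C(6, 2) · C(6, 3) = 15 · 20 = 300. Avoidance count = 792 − 300 = 492.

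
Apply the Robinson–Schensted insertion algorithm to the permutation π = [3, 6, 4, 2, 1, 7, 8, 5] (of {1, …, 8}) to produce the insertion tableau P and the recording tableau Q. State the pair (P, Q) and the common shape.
P = [1, 4, 5, 8] / [2, 7] / [3] / [6];  Q = [1, 2, 6, 7] / [3, 8] / [4] / [5];  common shape = (4, 2, 1, 1)

Row-insert the values π_1, π_2, … into P one at a time, bumping the leftmost entry strictly greater than the inserted value down to the next row. The recording tableau Q records, in position (i, j), the step at which that cell was added to P.
  Insert 3 (step 1): P = [3];  Q = [1]
  Insert 6 (step 2): P = [3, 6];  Q = [1, 2]
  Insert 4 (step 3): P = [3, 4] / [6];  Q = [1, 2] / [3]
  Insert 2 (step 4): P = [2, 4] / [3] / [6];  Q = [1, 2] / [3] / [4]
  Insert 1 (step 5): P = [1, 4] / [2] / [3] / [6];  Q = [1, 2] / [3] / [4] / [5]
  Insert 7 (step 6): P = [1, 4, 7] / [2] / [3] / [6];  Q = [1, 2, 6] / [3] / [4] / [5]
  Insert 8 (step 7): P = [1, 4, 7, 8] / [2] / [3] / [6];  Q = [1, 2, 6, 7] / [3] / [4] / [5]
  Insert 5 (step 8): P = [1, 4, 5, 8] / [2, 7] / [3] / [6];  Q = [1, 2, 6, 7] / [3, 8] / [4] / [5]
Final shape: (4, 2, 1, 1).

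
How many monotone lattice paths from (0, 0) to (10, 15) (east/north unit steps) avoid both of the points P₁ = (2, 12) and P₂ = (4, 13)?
Number of paths = 3194749

Inclusion–exclusion. Total paths: C(25, 10) = 3268760. Through P₁: C(14, 2)·C(11, 8) = 15015. Through P₂: C(17, 4)·C(8, 6) = 66640. Since P₁ is strictly southwest of P₂, a monotone path through both must visit P₁ then P₂; paths through both = C(14, 2)·C(3, 2)·C(8, 6) = 7644. Avoid both = 3268760 − 15015 − 66640 + 7644 = 3194749.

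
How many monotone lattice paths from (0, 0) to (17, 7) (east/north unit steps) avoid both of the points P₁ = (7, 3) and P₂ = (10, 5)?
Number of paths = 161076

Inclusion–exclusion. Total paths: C(24, 17) = 346104. Through P₁: C(10, 7)·C(14, 10) = 120120. Through P₂: C(15, 10)·C(9, 7) = 108108. Since P₁ is strictly southwest of P₂, a monotone path through both must visit P₁ then P₂; paths through both = C(10, 7)·C(5, 3)·C(9, 7) = 43200. Avoid both = 346104 − 120120 − 108108 + 43200 = 161076.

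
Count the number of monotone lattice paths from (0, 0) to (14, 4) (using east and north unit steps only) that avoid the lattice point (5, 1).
Number of paths = 1740

Total paths from (0, 0) to (14, 4): C(18, 14) = 3060. Paths through (5, 1): (paths (0, 0) → (5, 1)) × (paths (5, 1) → (14, 4)) = C(6, 5) · C(12, 9) = 6 · 220 = 1320. Avoidance count = 3060 − 1320 = 1740.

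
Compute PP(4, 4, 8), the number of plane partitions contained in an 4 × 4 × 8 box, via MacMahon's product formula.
PP(4, 4, 8) = 184225041

Evaluate the triple product over i = 1..4, j = 1..4, k = 1..8. The factors are (2/1) · (3/2) · (4/3) · (5/4) · (6/5) · (7/6) · (8/7) · (9/8) · … (128 factors total). The numerators and denominators telescope so the product is an integer; carrying out the multiplication exactly gives PP(4, 4, 8) = 184225041.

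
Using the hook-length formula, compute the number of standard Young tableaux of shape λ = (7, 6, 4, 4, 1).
# SYT of shape (7, 6, 4, 4, 1) = 1034633600

Hook-length formula: f^λ = n! / Π hook(c), product over all cells c of the Young diagram. For λ = (7, 6, 4, 4, 1), n = 22 boxes. Hook lengths by row (left-to-right, top-to-bottom): [11, 9, 8, 7, 4, 3, 1]; [9, 7, 6, 5, 2, 1]; [6, 4, 3, 2]; [5, 3, 2, 1]; [1]. Product of hooks = 1086375628800. So f^λ = 22! / 1086375628800 = 1124000727777607680000 / 1086375628800 = 1034633600.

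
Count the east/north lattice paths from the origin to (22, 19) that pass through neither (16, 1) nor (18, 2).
Number of paths = 244659550153

Inclusion–exclusion. Total paths: C(41, 22) = 244662670200. Through P₁: C(17, 16)·C(24, 6) = 2288132. Through P₂: C(20, 18)·C(21, 4) = 1137150. Since P₁ is strictly southwest of P₂, a monotone path through both must visit P₁ then P₂; paths through both = C(17, 16)·C(3, 2)·C(21, 4) = 305235. Avoid both = 244662670200 − 2288132 − 1137150 + 305235 = 244659550153.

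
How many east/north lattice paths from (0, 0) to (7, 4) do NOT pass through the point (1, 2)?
Number of paths = 246

Total paths from (0, 0) to (7, 4): C(11, 7) = 330. Paths through (1, 2): (paths (0, 0) → (1, 2)) × (paths (1, 2) → (7, 4)) = C(3, 1) · C(8, 6) = 3 · 28 = 84. Avoidance count = 330 − 84 = 246.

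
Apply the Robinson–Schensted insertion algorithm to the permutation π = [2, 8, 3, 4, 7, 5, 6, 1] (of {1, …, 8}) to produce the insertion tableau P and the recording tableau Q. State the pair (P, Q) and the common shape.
P = [1, 3, 4, 5, 6] / [2] / [7] / [8];  Q = [1, 2, 4, 5, 7] / [3] / [6] / [8];  common shape = (5, 1, 1, 1)

Row-insert the values π_1, π_2, … into P one at a time, bumping the leftmost entry strictly greater than the inserted value down to the next row. The recording tableau Q records, in position (i, j), the step at which that cell was added to P.
  Insert 2 (step 1): P = [2];  Q = [1]
  Insert 8 (step 2): P = [2, 8];  Q = [1, 2]
  Insert 3 (step 3): P = [2, 3] / [8];  Q = [1, 2] / [3]
  Insert 4 (step 4): P = [2, 3, 4] / [8];  Q = [1, 2, 4] / [3]
  Insert 7 (step 5): P = [2, 3, 4, 7] / [8];  Q = [1, 2, 4, 5] / [3]
  Insert 5 (step 6): P = [2, 3, 4, 5] / [7] / [8];  Q = [1, 2, 4, 5] / [3] / [6]
  Insert 6 (step 7): P = [2, 3, 4, 5, 6] / [7] / [8];  Q = [1, 2, 4, 5, 7] / [3] / [6]
  Insert 1 (step 8): P = [1, 3, 4, 5, 6] / [2] / [7] / [8];  Q = [1, 2, 4, 5, 7] / [3] / [6] / [8]
Final shape: (5, 1, 1, 1).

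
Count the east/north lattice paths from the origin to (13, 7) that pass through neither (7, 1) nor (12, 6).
Number of paths = 37032

Inclusion–exclusion. Total paths: C(20, 13) = 77520. Through P₁: C(8, 7)·C(12, 6) = 7392. Through P₂: C(18, 12)·C(2, 1) = 37128. Since P₁ is strictly southwest of P₂, a monotone path through both must visit P₁ then P₂; paths through both = C(8, 7)·C(10, 5)·C(2, 1) = 4032. Avoid both = 77520 − 7392 − 37128 + 4032 = 37032.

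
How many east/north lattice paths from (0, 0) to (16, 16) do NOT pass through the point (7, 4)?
Number of paths = 504083490

Total paths from (0, 0) to (16, 16): C(32, 16) = 601080390. Paths through (7, 4): (paths (0, 0) → (7, 4)) × (paths (7, 4) → (16, 16)) = C(11, 7) · C(21, 9) = 330 · 293930 = 96996900. Avoidance count = 601080390 − 96996900 = 504083490.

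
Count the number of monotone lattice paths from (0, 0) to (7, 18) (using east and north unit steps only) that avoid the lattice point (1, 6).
Number of paths = 350752

Total paths from (0, 0) to (7, 18): C(25, 7) = 480700. Paths through (1, 6): (paths (0, 0) → (1, 6)) × (paths (1, 6) → (7, 18)) = C(7, 1) · C(18, 6) = 7 · 18564 = 129948. Avoidance count = 480700 − 129948 = 350752.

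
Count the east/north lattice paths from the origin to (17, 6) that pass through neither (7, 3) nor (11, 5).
Number of paths = 48651

Inclusion–exclusion. Total paths: C(23, 17) = 100947. Through P₁: C(10, 7)·C(13, 10) = 34320. Through P₂: C(16, 11)·C(7, 6) = 30576. Since P₁ is strictly southwest of P₂, a monotone path through both must visit P₁ then P₂; paths through both = C(10, 7)·C(6, 4)·C(7, 6) = 12600. Avoid both = 100947 − 34320 − 30576 + 12600 = 48651.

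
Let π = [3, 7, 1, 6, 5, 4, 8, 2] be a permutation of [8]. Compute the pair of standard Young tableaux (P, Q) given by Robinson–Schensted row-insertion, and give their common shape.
P = [1, 2, 8] / [3, 4] / [5] / [6] / [7];  Q = [1, 2, 7] / [3, 4] / [5] / [6] / [8];  common shape = (3, 2, 1, 1, 1)

Row-insert the values π_1, π_2, … into P one at a time, bumping the leftmost entry strictly greater than the inserted value down to the next row. The recording tableau Q records, in position (i, j), the step at which that cell was added to P.
  Insert 3 (step 1): P = [3];  Q = [1]
  Insert 7 (step 2): P = [3, 7];  Q = [1, 2]
  Insert 1 (step 3): P = [1, 7] / [3];  Q = [1, 2] / [3]
  Insert 6 (step 4): P = [1, 6] / [3, 7];  Q = [1, 2] / [3, 4]
  Insert 5 (step 5): P = [1, 5] / [3, 6] / [7];  Q = [1, 2] / [3, 4] / [5]
  Insert 4 (step 6): P = [1, 4] / [3, 5] / [6] / [7];  Q = [1, 2] / [3, 4] / [5] / [6]
  Insert 8 (step 7): P = [1, 4, 8] / [3, 5] / [6] / [7];  Q = [1, 2, 7] / [3, 4] / [5] / [6]
  Insert 2 (step 8): P = [1, 2, 8] / [3, 4] / [5] / [6] / [7];  Q = [1, 2, 7] / [3, 4] / [5] / [6] / [8]
Final shape: (3, 2, 1, 1, 1).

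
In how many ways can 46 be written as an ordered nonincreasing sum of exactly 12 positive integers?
p(46, 12 parts) = 8877

Partitions of n into exactly k parts are in bijection with partitions of n − k into at most k parts (subtract 1 from each part). So p(46, exactly 12) = p(34, parts ≤ 12). Computing via the recurrence p(m, j) = p(m, j−1) + p(m−j, j) gives 8877.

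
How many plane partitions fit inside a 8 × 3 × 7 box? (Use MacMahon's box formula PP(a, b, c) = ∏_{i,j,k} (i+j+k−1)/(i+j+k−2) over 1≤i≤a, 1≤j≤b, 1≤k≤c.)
PP(8, 3, 7) = 4971151900

Evaluate the triple product over i = 1..8, j = 1..3, k = 1..7. The factors are (2/1) · (3/2) · (4/3) · (5/4) · (6/5) · (7/6) · (8/7) · (3/2) · … (168 factors total). The numerators and denominators telescope so the product is an integer; carrying out the multiplication exactly gives PP(8, 3, 7) = 4971151900.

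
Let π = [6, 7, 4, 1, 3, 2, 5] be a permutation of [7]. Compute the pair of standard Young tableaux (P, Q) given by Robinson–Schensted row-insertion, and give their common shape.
P = [1, 2, 5] / [3, 7] / [4] / [6];  Q = [1, 2, 7] / [3, 5] / [4] / [6];  common shape = (3, 2, 1, 1)

Row-insert the values π_1, π_2, … into P one at a time, bumping the leftmost entry strictly greater than the inserted value down to the next row. The recording tableau Q records, in position (i, j), the step at which that cell was added to P.
  Insert 6 (step 1): P = [6];  Q = [1]
  Insert 7 (step 2): P = [6, 7];  Q = [1, 2]
  Insert 4 (step 3): P = [4, 7] / [6];  Q = [1, 2] / [3]
  Insert 1 (step 4): P = [1, 7] / [4] / [6];  Q = [1, 2] / [3] / [4]
  Insert 3 (step 5): P = [1, 3] / [4, 7] / [6];  Q = [1, 2] / [3, 5] / [4]
  Insert 2 (step 6): P = [1, 2] / [3, 7] / [4] / [6];  Q = [1, 2] / [3, 5] / [4] / [6]
  Insert 5 (step 7): P = [1, 2, 5] / [3, 7] / [4] / [6];  Q = [1, 2, 7] / [3, 5] / [4] / [6]
Final shape: (3, 2, 1, 1).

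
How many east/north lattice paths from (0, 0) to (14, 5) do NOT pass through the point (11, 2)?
Number of paths = 10068

Total paths from (0, 0) to (14, 5): C(19, 14) = 11628. Paths through (11, 2): (paths (0, 0) → (11, 2)) × (paths (11, 2) → (14, 5)) = C(13, 11) · C(6, 3) = 78 · 20 = 1560. Avoidance count = 11628 − 1560 = 10068.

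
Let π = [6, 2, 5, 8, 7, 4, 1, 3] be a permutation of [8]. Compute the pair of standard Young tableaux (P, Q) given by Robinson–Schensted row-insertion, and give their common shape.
P = [1, 3, 7] / [2, 4] / [5, 8] / [6];  Q = [1, 3, 4] / [2, 5] / [6, 8] / [7];  common shape = (3, 2, 2, 1)

Row-insert the values π_1, π_2, … into P one at a time, bumping the leftmost entry strictly greater than the inserted value down to the next row. The recording tableau Q records, in position (i, j), the step at which that cell was added to P.
  Insert 6 (step 1): P = [6];  Q = [1]
  Insert 2 (step 2): P = [2] / [6];  Q = [1] / [2]
  Insert 5 (step 3): P = [2, 5] / [6];  Q = [1, 3] / [2]
  Insert 8 (step 4): P = [2, 5, 8] / [6];  Q = [1, 3, 4] / [2]
  Insert 7 (step 5): P = [2, 5, 7] / [6, 8];  Q = [1, 3, 4] / [2, 5]
  Insert 4 (step 6): P = [2, 4, 7] / [5, 8] / [6];  Q = [1, 3, 4] / [2, 5] / [6]
  Insert 1 (step 7): P = [1, 4, 7] / [2, 8] / [5] / [6];  Q = [1, 3, 4] / [2, 5] / [6] / [7]
  Insert 3 (step 8): P = [1, 3, 7] / [2, 4] / [5, 8] / [6];  Q = [1, 3, 4] / [2, 5] / [6, 8] / [7]
Final shape: (3, 2, 2, 1).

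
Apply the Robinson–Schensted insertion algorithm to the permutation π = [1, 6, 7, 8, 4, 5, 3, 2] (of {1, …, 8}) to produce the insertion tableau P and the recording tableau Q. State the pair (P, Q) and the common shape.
P = [1, 2, 5, 8] / [3, 7] / [4] / [6];  Q = [1, 2, 3, 4] / [5, 6] / [7] / [8];  common shape = (4, 2, 1, 1)

Row-insert the values π_1, π_2, … into P one at a time, bumping the leftmost entry strictly greater than the inserted value down to the next row. The recording tableau Q records, in position (i, j), the step at which that cell was added to P.
  Insert 1 (step 1): P = [1];  Q = [1]
  Insert 6 (step 2): P = [1, 6];  Q = [1, 2]
  Insert 7 (step 3): P = [1, 6, 7];  Q = [1, 2, 3]
  Insert 8 (step 4): P = [1, 6, 7, 8];  Q = [1, 2, 3, 4]
  Insert 4 (step 5): P = [1, 4, 7, 8] / [6];  Q = [1, 2, 3, 4] / [5]
  Insert 5 (step 6): P = [1, 4, 5, 8] / [6, 7];  Q = [1, 2, 3, 4] / [5, 6]
  Insert 3 (step 7): P = [1, 3, 5, 8] / [4, 7] / [6];  Q = [1, 2, 3, 4] / [5, 6] / [7]
  Insert 2 (step 8): P = [1, 2, 5, 8] / [3, 7] / [4] / [6];  Q = [1, 2, 3, 4] / [5, 6] / [7] / [8]
Final shape: (4, 2, 1, 1).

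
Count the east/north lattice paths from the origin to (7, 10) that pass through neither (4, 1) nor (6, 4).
Number of paths = 17228

Inclusion–exclusion. Total paths: C(17, 7) = 19448. Through P₁: C(5, 4)·C(12, 3) = 1100. Through P₂: C(10, 6)·C(7, 1) = 1470. Since P₁ is strictly southwest of P₂, a monotone path through both must visit P₁ then P₂; paths through both = C(5, 4)·C(5, 2)·C(7, 1) = 350. Avoid both = 19448 − 1100 − 1470 + 350 = 17228.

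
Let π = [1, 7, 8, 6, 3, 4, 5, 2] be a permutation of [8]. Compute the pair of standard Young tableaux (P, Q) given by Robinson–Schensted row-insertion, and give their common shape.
P = [1, 2, 4, 5] / [3, 8] / [6] / [7];  Q = [1, 2, 3, 7] / [4, 6] / [5] / [8];  common shape = (4, 2, 1, 1)

Row-insert the values π_1, π_2, … into P one at a time, bumping the leftmost entry strictly greater than the inserted value down to the next row. The recording tableau Q records, in position (i, j), the step at which that cell was added to P.
  Insert 1 (step 1): P = [1];  Q = [1]
  Insert 7 (step 2): P = [1, 7];  Q = [1, 2]
  Insert 8 (step 3): P = [1, 7, 8];  Q = [1, 2, 3]
  Insert 6 (step 4): P = [1, 6, 8] / [7];  Q = [1, 2, 3] / [4]
  Insert 3 (step 5): P = [1, 3, 8] / [6] / [7];  Q = [1, 2, 3] / [4] / [5]
  Insert 4 (step 6): P = [1, 3, 4] / [6, 8] / [7];  Q = [1, 2, 3] / [4, 6] / [5]
  Insert 5 (step 7): P = [1, 3, 4, 5] / [6, 8] / [7];  Q = [1, 2, 3, 7] / [4, 6] / [5]
  Insert 2 (step 8): P = [1, 2, 4, 5] / [3, 8] / [6] / [7];  Q = [1, 2, 3, 7] / [4, 6] / [5] / [8]
Final shape: (4, 2, 1, 1).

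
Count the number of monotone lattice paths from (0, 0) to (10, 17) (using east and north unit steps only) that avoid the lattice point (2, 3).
Number of paths = 5238585

Total paths from (0, 0) to (10, 17): C(27, 10) = 8436285. Paths through (2, 3): (paths (0, 0) → (2, 3)) × (paths (2, 3) → (10, 17)) = C(5, 2) · C(22, 8) = 10 · 319770 = 3197700. Avoidance count = 8436285 − 3197700 = 5238585.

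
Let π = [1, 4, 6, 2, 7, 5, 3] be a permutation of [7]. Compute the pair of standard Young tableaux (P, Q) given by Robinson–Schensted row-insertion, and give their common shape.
P = [1, 2, 3, 7] / [4, 5] / [6];  Q = [1, 2, 3, 5] / [4, 6] / [7];  common shape = (4, 2, 1)

Row-insert the values π_1, π_2, … into P one at a time, bumping the leftmost entry strictly greater than the inserted value down to the next row. The recording tableau Q records, in position (i, j), the step at which that cell was added to P.
  Insert 1 (step 1): P = [1];  Q = [1]
  Insert 4 (step 2): P = [1, 4];  Q = [1, 2]
  Insert 6 (step 3): P = [1, 4, 6];  Q = [1, 2, 3]
  Insert 2 (step 4): P = [1, 2, 6] / [4];  Q = [1, 2, 3] / [4]
  Insert 7 (step 5): P = [1, 2, 6, 7] / [4];  Q = [1, 2, 3, 5] / [4]
  Insert 5 (step 6): P = [1, 2, 5, 7] / [4, 6];  Q = [1, 2, 3, 5] / [4, 6]
  Insert 3 (step 7): P = [1, 2, 3, 7] / [4, 5] / [6];  Q = [1, 2, 3, 5] / [4, 6] / [7]
Final shape: (4, 2, 1).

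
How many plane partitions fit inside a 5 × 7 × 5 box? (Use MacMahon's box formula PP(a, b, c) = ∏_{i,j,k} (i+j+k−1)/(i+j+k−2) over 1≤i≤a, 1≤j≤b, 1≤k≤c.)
PP(5, 7, 5) = 30107635272

Evaluate the triple product over i = 1..5, j = 1..7, k = 1..5. The factors are (2/1) · (3/2) · (4/3) · (5/4) · (6/5) · (3/2) · (4/3) · (5/4) · … (175 factors total). The numerators and denominators telescope so the product is an integer; carrying out the multiplication exactly gives PP(5, 7, 5) = 30107635272.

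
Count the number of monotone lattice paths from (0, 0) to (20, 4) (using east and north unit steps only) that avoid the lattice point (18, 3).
Number of paths = 6636

Total paths from (0, 0) to (20, 4): C(24, 20) = 10626. Paths through (18, 3): (paths (0, 0) → (18, 3)) × (paths (18, 3) → (20, 4)) = C(21, 18) · C(3, 2) = 1330 · 3 = 3990. Avoidance count = 10626 − 3990 = 6636.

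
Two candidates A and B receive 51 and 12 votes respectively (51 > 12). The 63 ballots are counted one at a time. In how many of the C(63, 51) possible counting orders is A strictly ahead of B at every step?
Strict-lead orderings = 1651881800049

Total orderings of the 63 votes with 51 for A: C(63, 51) = 2668424446233. By the Bertrand ballot formula (Cycle Lemma / reflection principle), the number of orderings in which A is strictly ahead of B throughout is (p − q)/(p + q) · C(p + q, p) = (51 − 12)/(51 + 12) · 2668424446233 = 1651881800049.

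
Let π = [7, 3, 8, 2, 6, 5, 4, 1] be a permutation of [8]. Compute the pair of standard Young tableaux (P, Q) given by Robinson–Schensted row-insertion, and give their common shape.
P = [1, 4] / [2, 5] / [3, 8] / [6] / [7];  Q = [1, 3] / [2, 5] / [4, 6] / [7] / [8];  common shape = (2, 2, 2, 1, 1)

Row-insert the values π_1, π_2, … into P one at a time, bumping the leftmost entry strictly greater than the inserted value down to the next row. The recording tableau Q records, in position (i, j), the step at which that cell was added to P.
  Insert 7 (step 1): P = [7];  Q = [1]
  Insert 3 (step 2): P = [3] / [7];  Q = [1] / [2]
  Insert 8 (step 3): P = [3, 8] / [7];  Q = [1, 3] / [2]
  Insert 2 (step 4): P = [2, 8] / [3] / [7];  Q = [1, 3] / [2] / [4]
  Insert 6 (step 5): P = [2, 6] / [3, 8] / [7];  Q = [1, 3] / [2, 5] / [4]
  Insert 5 (step 6): P = [2, 5] / [3, 6] / [7, 8];  Q = [1, 3] / [2, 5] / [4, 6]
  Insert 4 (step 7): P = [2, 4] / [3, 5] / [6, 8] / [7];  Q = [1, 3] / [2, 5] / [4, 6] / [7]
  Insert 1 (step 8): P = [1, 4] / [2, 5] / [3, 8] / [6] / [7];  Q = [1, 3] / [2, 5] / [4, 6] / [7] / [8]
Final shape: (2, 2, 2, 1, 1).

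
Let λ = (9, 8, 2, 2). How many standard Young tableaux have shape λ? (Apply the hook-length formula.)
# SYT of shape (9, 8, 2, 2) = 24690120

Hook-length formula: f^λ = n! / Π hook(c), product over all cells c of the Young diagram. For λ = (9, 8, 2, 2), n = 21 boxes. Hook lengths by row (left-to-right, top-to-bottom): [12, 11, 8, 7, 6, 5, 4, 3, 1]; [10, 9, 6, 5, 4, 3, 2, 1]; [3, 2]; [2, 1]. Product of hooks = 2069286912000. So f^λ = 21! / 2069286912000 = 51090942171709440000 / 2069286912000 = 24690120.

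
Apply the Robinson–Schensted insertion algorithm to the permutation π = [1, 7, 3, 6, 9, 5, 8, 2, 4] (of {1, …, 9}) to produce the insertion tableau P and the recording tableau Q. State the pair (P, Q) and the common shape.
P = [1, 2, 4, 8] / [3, 5] / [6, 9] / [7];  Q = [1, 2, 4, 5] / [3, 7] / [6, 9] / [8];  common shape = (4, 2, 2, 1)

Row-insert the values π_1, π_2, … into P one at a time, bumping the leftmost entry strictly greater than the inserted value down to the next row. The recording tableau Q records, in position (i, j), the step at which that cell was added to P.
  Insert 1 (step 1): P = [1];  Q = [1]
  Insert 7 (step 2): P = [1, 7];  Q = [1, 2]
  Insert 3 (step 3): P = [1, 3] / [7];  Q = [1, 2] / [3]
  Insert 6 (step 4): P = [1, 3, 6] / [7];  Q = [1, 2, 4] / [3]
  Insert 9 (step 5): P = [1, 3, 6, 9] / [7];  Q = [1, 2, 4, 5] / [3]
  Insert 5 (step 6): P = [1, 3, 5, 9] / [6] / [7];  Q = [1, 2, 4, 5] / [3] / [6]
  Insert 8 (step 7): P = [1, 3, 5, 8] / [6, 9] / [7];  Q = [1, 2, 4, 5] / [3, 7] / [6]
  Insert 2 (step 8): P = [1, 2, 5, 8] / [3, 9] / [6] / [7];  Q = [1, 2, 4, 5] / [3, 7] / [6] / [8]
  Insert 4 (step 9): P = [1, 2, 4, 8] / [3, 5] / [6, 9] / [7];  Q = [1, 2, 4, 5] / [3, 7] / [6, 9] / [8]
Final shape: (4, 2, 2, 1).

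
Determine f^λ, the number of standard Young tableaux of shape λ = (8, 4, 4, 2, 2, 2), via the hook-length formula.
# SYT of shape (8, 4, 4, 2, 2, 2) = 1319051250

Hook-length formula: f^λ = n! / Π hook(c), product over all cells c of the Young diagram. For λ = (8, 4, 4, 2, 2, 2), n = 22 boxes. Hook lengths by row (left-to-right, top-to-bottom): [13, 12, 8, 7, 4, 3, 2, 1]; [8, 7, 3, 2]; [7, 6, 2, 1]; [4, 3]; [3, 2]; [2, 1]. Product of hooks = 852128169984. So f^λ = 22! / 852128169984 = 1124000727777607680000 / 852128169984 = 1319051250.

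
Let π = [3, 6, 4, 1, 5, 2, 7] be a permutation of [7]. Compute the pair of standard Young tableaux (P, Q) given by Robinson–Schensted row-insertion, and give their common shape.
P = [1, 2, 5, 7] / [3, 4] / [6];  Q = [1, 2, 5, 7] / [3, 6] / [4];  common shape = (4, 2, 1)

Row-insert the values π_1, π_2, … into P one at a time, bumping the leftmost entry strictly greater than the inserted value down to the next row. The recording tableau Q records, in position (i, j), the step at which that cell was added to P.
  Insert 3 (step 1): P = [3];  Q = [1]
  Insert 6 (step 2): P = [3, 6];  Q = [1, 2]
  Insert 4 (step 3): P = [3, 4] / [6];  Q = [1, 2] / [3]
  Insert 1 (step 4): P = [1, 4] / [3] / [6];  Q = [1, 2] / [3] / [4]
  Insert 5 (step 5): P = [1, 4, 5] / [3] / [6];  Q = [1, 2, 5] / [3] / [4]
  Insert 2 (step 6): P = [1, 2, 5] / [3, 4] / [6];  Q = [1, 2, 5] / [3, 6] / [4]
  Insert 7 (step 7): P = [1, 2, 5, 7] / [3, 4] / [6];  Q = [1, 2, 5, 7] / [3, 6] / [4]
Final shape: (4, 2, 1).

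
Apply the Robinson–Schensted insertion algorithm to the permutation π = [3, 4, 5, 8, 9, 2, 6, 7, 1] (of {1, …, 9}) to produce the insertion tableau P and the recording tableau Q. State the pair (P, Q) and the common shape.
P = [1, 4, 5, 6, 7] / [2, 8, 9] / [3];  Q = [1, 2, 3, 4, 5] / [6, 7, 8] / [9];  common shape = (5, 3, 1)

Row-insert the values π_1, π_2, … into P one at a time, bumping the leftmost entry strictly greater than the inserted value down to the next row. The recording tableau Q records, in position (i, j), the step at which that cell was added to P.
  Insert 3 (step 1): P = [3];  Q = [1]
  Insert 4 (step 2): P = [3, 4];  Q = [1, 2]
  Insert 5 (step 3): P = [3, 4, 5];  Q = [1, 2, 3]
  Insert 8 (step 4): P = [3, 4, 5, 8];  Q = [1, 2, 3, 4]
  Insert 9 (step 5): P = [3, 4, 5, 8, 9];  Q = [1, 2, 3, 4, 5]
  Insert 2 (step 6): P = [2, 4, 5, 8, 9] / [3];  Q = [1, 2, 3, 4, 5] / [6]
  Insert 6 (step 7): P = [2, 4, 5, 6, 9] / [3, 8];  Q = [1, 2, 3, 4, 5] / [6, 7]
  Insert 7 (step 8): P = [2, 4, 5, 6, 7] / [3, 8, 9];  Q = [1, 2, 3, 4, 5] / [6, 7, 8]
  Insert 1 (step 9): P = [1, 4, 5, 6, 7] / [2, 8, 9] / [3];  Q = [1, 2, 3, 4, 5] / [6, 7, 8] / [9]
Final shape: (5, 3, 1).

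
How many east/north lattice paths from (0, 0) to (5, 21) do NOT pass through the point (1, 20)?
Number of paths = 65675

Total paths from (0, 0) to (5, 21): C(26, 5) = 65780. Paths through (1, 20): (paths (0, 0) → (1, 20)) × (paths (1, 20) → (5, 21)) = C(21, 1) · C(5, 4) = 21 · 5 = 105. Avoidance count = 65780 − 105 = 65675.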